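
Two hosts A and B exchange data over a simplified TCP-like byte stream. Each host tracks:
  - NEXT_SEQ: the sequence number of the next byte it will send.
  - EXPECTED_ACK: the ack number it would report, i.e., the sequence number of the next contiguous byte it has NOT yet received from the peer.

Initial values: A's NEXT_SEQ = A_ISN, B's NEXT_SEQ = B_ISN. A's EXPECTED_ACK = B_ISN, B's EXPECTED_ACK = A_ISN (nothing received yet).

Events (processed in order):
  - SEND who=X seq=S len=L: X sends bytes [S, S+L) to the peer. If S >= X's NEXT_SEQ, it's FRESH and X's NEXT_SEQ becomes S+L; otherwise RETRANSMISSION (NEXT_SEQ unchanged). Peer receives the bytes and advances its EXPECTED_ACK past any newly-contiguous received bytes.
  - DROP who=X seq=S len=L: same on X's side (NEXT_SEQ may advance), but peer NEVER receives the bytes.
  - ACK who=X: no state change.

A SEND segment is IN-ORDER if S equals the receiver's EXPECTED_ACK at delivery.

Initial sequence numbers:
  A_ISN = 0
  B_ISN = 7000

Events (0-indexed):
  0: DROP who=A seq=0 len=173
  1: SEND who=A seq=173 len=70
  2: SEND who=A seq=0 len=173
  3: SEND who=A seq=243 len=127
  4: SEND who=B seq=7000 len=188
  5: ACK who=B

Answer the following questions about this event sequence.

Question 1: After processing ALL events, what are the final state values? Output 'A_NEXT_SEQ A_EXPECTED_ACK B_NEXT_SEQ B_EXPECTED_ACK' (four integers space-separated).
After event 0: A_seq=173 A_ack=7000 B_seq=7000 B_ack=0
After event 1: A_seq=243 A_ack=7000 B_seq=7000 B_ack=0
After event 2: A_seq=243 A_ack=7000 B_seq=7000 B_ack=243
After event 3: A_seq=370 A_ack=7000 B_seq=7000 B_ack=370
After event 4: A_seq=370 A_ack=7188 B_seq=7188 B_ack=370
After event 5: A_seq=370 A_ack=7188 B_seq=7188 B_ack=370

Answer: 370 7188 7188 370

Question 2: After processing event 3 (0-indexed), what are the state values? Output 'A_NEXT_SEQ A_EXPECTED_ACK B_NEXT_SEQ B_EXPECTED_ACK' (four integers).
After event 0: A_seq=173 A_ack=7000 B_seq=7000 B_ack=0
After event 1: A_seq=243 A_ack=7000 B_seq=7000 B_ack=0
After event 2: A_seq=243 A_ack=7000 B_seq=7000 B_ack=243
After event 3: A_seq=370 A_ack=7000 B_seq=7000 B_ack=370

370 7000 7000 370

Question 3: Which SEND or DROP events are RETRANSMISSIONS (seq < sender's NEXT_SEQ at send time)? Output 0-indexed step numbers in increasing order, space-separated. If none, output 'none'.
Answer: 2

Derivation:
Step 0: DROP seq=0 -> fresh
Step 1: SEND seq=173 -> fresh
Step 2: SEND seq=0 -> retransmit
Step 3: SEND seq=243 -> fresh
Step 4: SEND seq=7000 -> fresh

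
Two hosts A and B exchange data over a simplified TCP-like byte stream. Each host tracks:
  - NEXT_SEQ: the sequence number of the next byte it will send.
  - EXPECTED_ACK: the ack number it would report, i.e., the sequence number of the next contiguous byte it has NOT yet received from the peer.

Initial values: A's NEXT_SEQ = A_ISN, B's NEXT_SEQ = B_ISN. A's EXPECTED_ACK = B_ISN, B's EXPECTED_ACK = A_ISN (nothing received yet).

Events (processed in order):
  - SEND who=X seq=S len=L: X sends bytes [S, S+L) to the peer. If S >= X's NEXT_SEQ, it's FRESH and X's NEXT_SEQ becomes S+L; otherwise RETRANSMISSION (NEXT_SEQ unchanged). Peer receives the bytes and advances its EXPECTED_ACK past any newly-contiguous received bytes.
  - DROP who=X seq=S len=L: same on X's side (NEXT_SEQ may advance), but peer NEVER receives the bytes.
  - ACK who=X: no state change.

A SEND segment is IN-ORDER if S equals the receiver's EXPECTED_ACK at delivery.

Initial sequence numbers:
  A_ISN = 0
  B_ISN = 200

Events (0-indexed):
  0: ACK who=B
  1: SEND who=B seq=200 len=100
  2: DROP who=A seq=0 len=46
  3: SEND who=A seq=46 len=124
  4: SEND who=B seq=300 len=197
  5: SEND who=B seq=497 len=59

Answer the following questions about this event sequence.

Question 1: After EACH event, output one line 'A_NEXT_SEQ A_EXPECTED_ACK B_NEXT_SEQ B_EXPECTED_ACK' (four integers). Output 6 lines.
0 200 200 0
0 300 300 0
46 300 300 0
170 300 300 0
170 497 497 0
170 556 556 0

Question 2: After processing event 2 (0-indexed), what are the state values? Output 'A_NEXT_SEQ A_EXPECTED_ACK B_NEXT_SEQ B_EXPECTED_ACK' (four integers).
After event 0: A_seq=0 A_ack=200 B_seq=200 B_ack=0
After event 1: A_seq=0 A_ack=300 B_seq=300 B_ack=0
After event 2: A_seq=46 A_ack=300 B_seq=300 B_ack=0

46 300 300 0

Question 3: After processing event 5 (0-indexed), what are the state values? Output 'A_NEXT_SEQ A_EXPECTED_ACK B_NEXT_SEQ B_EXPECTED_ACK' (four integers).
After event 0: A_seq=0 A_ack=200 B_seq=200 B_ack=0
After event 1: A_seq=0 A_ack=300 B_seq=300 B_ack=0
After event 2: A_seq=46 A_ack=300 B_seq=300 B_ack=0
After event 3: A_seq=170 A_ack=300 B_seq=300 B_ack=0
After event 4: A_seq=170 A_ack=497 B_seq=497 B_ack=0
After event 5: A_seq=170 A_ack=556 B_seq=556 B_ack=0

170 556 556 0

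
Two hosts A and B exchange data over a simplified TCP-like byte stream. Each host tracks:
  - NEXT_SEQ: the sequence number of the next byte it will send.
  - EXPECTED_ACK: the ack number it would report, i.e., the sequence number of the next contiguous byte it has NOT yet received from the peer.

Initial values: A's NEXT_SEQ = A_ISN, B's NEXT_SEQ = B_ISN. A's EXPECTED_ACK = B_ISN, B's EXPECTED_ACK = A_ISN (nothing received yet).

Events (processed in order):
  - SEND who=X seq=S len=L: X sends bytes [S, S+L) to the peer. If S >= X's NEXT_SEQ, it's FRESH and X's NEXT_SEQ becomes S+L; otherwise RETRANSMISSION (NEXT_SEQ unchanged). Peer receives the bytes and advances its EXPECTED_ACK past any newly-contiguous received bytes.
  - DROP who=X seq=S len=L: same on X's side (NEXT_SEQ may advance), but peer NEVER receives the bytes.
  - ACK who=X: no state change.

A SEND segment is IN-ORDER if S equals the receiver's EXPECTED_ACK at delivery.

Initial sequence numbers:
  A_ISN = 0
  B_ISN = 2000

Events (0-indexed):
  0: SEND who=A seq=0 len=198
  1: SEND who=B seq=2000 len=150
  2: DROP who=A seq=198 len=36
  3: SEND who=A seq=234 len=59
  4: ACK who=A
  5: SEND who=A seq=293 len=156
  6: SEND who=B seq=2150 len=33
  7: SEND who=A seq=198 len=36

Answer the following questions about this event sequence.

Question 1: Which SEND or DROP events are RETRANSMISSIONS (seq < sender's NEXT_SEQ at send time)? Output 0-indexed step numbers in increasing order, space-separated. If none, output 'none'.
Answer: 7

Derivation:
Step 0: SEND seq=0 -> fresh
Step 1: SEND seq=2000 -> fresh
Step 2: DROP seq=198 -> fresh
Step 3: SEND seq=234 -> fresh
Step 5: SEND seq=293 -> fresh
Step 6: SEND seq=2150 -> fresh
Step 7: SEND seq=198 -> retransmit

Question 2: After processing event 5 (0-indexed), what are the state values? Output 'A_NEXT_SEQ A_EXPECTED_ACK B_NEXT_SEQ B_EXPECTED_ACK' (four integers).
After event 0: A_seq=198 A_ack=2000 B_seq=2000 B_ack=198
After event 1: A_seq=198 A_ack=2150 B_seq=2150 B_ack=198
After event 2: A_seq=234 A_ack=2150 B_seq=2150 B_ack=198
After event 3: A_seq=293 A_ack=2150 B_seq=2150 B_ack=198
After event 4: A_seq=293 A_ack=2150 B_seq=2150 B_ack=198
After event 5: A_seq=449 A_ack=2150 B_seq=2150 B_ack=198

449 2150 2150 198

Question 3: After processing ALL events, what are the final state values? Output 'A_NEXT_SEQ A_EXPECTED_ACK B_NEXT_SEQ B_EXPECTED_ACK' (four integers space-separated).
After event 0: A_seq=198 A_ack=2000 B_seq=2000 B_ack=198
After event 1: A_seq=198 A_ack=2150 B_seq=2150 B_ack=198
After event 2: A_seq=234 A_ack=2150 B_seq=2150 B_ack=198
After event 3: A_seq=293 A_ack=2150 B_seq=2150 B_ack=198
After event 4: A_seq=293 A_ack=2150 B_seq=2150 B_ack=198
After event 5: A_seq=449 A_ack=2150 B_seq=2150 B_ack=198
After event 6: A_seq=449 A_ack=2183 B_seq=2183 B_ack=198
After event 7: A_seq=449 A_ack=2183 B_seq=2183 B_ack=449

Answer: 449 2183 2183 449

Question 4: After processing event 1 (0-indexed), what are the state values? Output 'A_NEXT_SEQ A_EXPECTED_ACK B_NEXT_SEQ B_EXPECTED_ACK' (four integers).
After event 0: A_seq=198 A_ack=2000 B_seq=2000 B_ack=198
After event 1: A_seq=198 A_ack=2150 B_seq=2150 B_ack=198

198 2150 2150 198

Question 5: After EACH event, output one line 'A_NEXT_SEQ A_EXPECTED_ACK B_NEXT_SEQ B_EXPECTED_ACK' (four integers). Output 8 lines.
198 2000 2000 198
198 2150 2150 198
234 2150 2150 198
293 2150 2150 198
293 2150 2150 198
449 2150 2150 198
449 2183 2183 198
449 2183 2183 449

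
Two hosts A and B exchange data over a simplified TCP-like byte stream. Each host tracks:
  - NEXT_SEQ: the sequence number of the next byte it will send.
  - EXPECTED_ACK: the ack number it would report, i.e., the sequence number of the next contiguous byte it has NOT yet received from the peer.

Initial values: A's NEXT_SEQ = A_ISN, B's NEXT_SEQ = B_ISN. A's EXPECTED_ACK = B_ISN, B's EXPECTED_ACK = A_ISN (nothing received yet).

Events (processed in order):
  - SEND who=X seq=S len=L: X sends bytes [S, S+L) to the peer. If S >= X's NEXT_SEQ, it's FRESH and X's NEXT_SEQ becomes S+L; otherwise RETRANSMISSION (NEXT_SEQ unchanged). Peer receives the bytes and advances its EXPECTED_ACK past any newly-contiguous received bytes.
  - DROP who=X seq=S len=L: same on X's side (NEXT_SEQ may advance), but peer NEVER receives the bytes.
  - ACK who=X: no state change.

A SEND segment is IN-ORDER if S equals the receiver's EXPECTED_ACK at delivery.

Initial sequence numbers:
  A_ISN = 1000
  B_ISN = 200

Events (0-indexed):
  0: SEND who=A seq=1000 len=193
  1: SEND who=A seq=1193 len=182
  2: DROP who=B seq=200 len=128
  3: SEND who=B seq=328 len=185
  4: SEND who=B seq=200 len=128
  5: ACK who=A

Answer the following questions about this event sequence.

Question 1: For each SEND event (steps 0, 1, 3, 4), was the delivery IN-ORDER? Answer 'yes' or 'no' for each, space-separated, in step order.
Answer: yes yes no yes

Derivation:
Step 0: SEND seq=1000 -> in-order
Step 1: SEND seq=1193 -> in-order
Step 3: SEND seq=328 -> out-of-order
Step 4: SEND seq=200 -> in-order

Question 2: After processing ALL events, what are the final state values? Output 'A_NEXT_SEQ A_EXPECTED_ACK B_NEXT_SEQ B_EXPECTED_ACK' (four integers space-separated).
Answer: 1375 513 513 1375

Derivation:
After event 0: A_seq=1193 A_ack=200 B_seq=200 B_ack=1193
After event 1: A_seq=1375 A_ack=200 B_seq=200 B_ack=1375
After event 2: A_seq=1375 A_ack=200 B_seq=328 B_ack=1375
After event 3: A_seq=1375 A_ack=200 B_seq=513 B_ack=1375
After event 4: A_seq=1375 A_ack=513 B_seq=513 B_ack=1375
After event 5: A_seq=1375 A_ack=513 B_seq=513 B_ack=1375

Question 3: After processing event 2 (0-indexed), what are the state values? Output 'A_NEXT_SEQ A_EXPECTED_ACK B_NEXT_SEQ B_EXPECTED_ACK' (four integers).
After event 0: A_seq=1193 A_ack=200 B_seq=200 B_ack=1193
After event 1: A_seq=1375 A_ack=200 B_seq=200 B_ack=1375
After event 2: A_seq=1375 A_ack=200 B_seq=328 B_ack=1375

1375 200 328 1375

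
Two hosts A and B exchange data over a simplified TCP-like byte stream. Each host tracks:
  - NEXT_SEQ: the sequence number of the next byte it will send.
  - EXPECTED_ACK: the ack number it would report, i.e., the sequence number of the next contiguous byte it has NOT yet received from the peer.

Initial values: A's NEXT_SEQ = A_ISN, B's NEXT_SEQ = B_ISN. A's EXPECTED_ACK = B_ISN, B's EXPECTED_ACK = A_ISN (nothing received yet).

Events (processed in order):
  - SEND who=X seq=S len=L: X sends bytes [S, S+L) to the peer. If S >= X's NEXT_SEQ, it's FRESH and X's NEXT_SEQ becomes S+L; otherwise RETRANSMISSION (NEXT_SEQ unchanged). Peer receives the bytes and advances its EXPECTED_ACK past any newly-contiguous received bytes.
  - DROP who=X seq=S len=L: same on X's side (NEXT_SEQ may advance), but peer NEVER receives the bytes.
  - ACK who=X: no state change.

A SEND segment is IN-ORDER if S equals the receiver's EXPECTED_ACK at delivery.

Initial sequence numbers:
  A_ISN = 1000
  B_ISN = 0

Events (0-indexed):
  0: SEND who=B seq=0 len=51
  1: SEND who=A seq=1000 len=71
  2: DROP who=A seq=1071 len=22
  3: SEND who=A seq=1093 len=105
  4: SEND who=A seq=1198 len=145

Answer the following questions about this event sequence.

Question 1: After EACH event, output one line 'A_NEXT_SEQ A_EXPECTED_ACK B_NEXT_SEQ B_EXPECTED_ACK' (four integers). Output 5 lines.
1000 51 51 1000
1071 51 51 1071
1093 51 51 1071
1198 51 51 1071
1343 51 51 1071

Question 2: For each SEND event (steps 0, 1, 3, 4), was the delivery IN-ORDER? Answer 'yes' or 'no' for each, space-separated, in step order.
Step 0: SEND seq=0 -> in-order
Step 1: SEND seq=1000 -> in-order
Step 3: SEND seq=1093 -> out-of-order
Step 4: SEND seq=1198 -> out-of-order

Answer: yes yes no no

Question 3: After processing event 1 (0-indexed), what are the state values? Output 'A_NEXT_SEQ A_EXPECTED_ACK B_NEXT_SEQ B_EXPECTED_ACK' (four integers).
After event 0: A_seq=1000 A_ack=51 B_seq=51 B_ack=1000
After event 1: A_seq=1071 A_ack=51 B_seq=51 B_ack=1071

1071 51 51 1071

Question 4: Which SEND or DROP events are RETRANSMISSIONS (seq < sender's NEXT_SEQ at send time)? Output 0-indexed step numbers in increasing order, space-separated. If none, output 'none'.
Answer: none

Derivation:
Step 0: SEND seq=0 -> fresh
Step 1: SEND seq=1000 -> fresh
Step 2: DROP seq=1071 -> fresh
Step 3: SEND seq=1093 -> fresh
Step 4: SEND seq=1198 -> fresh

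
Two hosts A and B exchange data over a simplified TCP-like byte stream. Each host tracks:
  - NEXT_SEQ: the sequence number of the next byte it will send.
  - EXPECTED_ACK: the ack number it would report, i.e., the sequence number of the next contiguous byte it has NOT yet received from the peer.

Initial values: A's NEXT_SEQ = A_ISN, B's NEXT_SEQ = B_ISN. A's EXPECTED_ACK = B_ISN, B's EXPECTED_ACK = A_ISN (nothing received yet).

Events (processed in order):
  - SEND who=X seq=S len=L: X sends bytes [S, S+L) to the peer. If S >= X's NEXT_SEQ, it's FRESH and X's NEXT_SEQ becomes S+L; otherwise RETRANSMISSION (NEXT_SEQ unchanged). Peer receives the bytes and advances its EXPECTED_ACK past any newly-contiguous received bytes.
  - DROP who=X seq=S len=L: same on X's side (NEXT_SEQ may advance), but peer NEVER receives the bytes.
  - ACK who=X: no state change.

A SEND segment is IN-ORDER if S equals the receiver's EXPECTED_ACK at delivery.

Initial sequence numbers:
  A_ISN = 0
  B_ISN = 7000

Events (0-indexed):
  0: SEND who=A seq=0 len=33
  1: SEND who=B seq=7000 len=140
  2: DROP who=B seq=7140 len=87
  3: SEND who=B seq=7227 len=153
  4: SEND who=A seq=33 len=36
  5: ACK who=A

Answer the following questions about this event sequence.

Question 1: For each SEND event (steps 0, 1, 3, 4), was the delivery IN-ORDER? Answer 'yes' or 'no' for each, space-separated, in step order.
Answer: yes yes no yes

Derivation:
Step 0: SEND seq=0 -> in-order
Step 1: SEND seq=7000 -> in-order
Step 3: SEND seq=7227 -> out-of-order
Step 4: SEND seq=33 -> in-order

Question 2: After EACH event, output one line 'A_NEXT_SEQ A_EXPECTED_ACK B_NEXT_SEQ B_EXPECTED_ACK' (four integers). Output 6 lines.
33 7000 7000 33
33 7140 7140 33
33 7140 7227 33
33 7140 7380 33
69 7140 7380 69
69 7140 7380 69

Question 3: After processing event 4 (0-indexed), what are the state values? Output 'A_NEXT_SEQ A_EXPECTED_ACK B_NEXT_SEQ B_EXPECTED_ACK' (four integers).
After event 0: A_seq=33 A_ack=7000 B_seq=7000 B_ack=33
After event 1: A_seq=33 A_ack=7140 B_seq=7140 B_ack=33
After event 2: A_seq=33 A_ack=7140 B_seq=7227 B_ack=33
After event 3: A_seq=33 A_ack=7140 B_seq=7380 B_ack=33
After event 4: A_seq=69 A_ack=7140 B_seq=7380 B_ack=69

69 7140 7380 69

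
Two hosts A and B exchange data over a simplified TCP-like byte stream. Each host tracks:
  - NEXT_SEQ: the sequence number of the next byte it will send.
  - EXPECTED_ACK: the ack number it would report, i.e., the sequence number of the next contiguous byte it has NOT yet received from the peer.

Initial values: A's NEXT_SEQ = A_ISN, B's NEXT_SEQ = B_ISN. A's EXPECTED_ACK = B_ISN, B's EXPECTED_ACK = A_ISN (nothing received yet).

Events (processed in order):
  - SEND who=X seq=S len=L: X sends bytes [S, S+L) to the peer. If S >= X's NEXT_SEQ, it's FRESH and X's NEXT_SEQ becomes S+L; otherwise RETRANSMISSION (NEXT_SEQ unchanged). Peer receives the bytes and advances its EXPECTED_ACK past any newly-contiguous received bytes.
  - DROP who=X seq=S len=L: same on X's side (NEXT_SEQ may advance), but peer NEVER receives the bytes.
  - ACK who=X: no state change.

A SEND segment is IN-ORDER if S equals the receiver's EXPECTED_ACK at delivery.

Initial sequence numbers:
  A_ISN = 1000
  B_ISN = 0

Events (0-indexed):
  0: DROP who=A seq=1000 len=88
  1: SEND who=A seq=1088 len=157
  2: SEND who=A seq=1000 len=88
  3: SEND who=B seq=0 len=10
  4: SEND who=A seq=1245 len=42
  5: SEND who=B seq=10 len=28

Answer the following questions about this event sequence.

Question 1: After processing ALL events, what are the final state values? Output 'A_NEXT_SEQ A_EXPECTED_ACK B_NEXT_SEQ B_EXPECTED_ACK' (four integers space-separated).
After event 0: A_seq=1088 A_ack=0 B_seq=0 B_ack=1000
After event 1: A_seq=1245 A_ack=0 B_seq=0 B_ack=1000
After event 2: A_seq=1245 A_ack=0 B_seq=0 B_ack=1245
After event 3: A_seq=1245 A_ack=10 B_seq=10 B_ack=1245
After event 4: A_seq=1287 A_ack=10 B_seq=10 B_ack=1287
After event 5: A_seq=1287 A_ack=38 B_seq=38 B_ack=1287

Answer: 1287 38 38 1287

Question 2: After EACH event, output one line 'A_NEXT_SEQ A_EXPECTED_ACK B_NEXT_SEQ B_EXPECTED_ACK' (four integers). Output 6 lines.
1088 0 0 1000
1245 0 0 1000
1245 0 0 1245
1245 10 10 1245
1287 10 10 1287
1287 38 38 1287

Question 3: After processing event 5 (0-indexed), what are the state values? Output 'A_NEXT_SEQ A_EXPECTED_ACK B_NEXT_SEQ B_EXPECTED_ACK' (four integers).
After event 0: A_seq=1088 A_ack=0 B_seq=0 B_ack=1000
After event 1: A_seq=1245 A_ack=0 B_seq=0 B_ack=1000
After event 2: A_seq=1245 A_ack=0 B_seq=0 B_ack=1245
After event 3: A_seq=1245 A_ack=10 B_seq=10 B_ack=1245
After event 4: A_seq=1287 A_ack=10 B_seq=10 B_ack=1287
After event 5: A_seq=1287 A_ack=38 B_seq=38 B_ack=1287

1287 38 38 1287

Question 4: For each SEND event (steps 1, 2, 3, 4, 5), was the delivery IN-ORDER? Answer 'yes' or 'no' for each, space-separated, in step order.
Answer: no yes yes yes yes

Derivation:
Step 1: SEND seq=1088 -> out-of-order
Step 2: SEND seq=1000 -> in-order
Step 3: SEND seq=0 -> in-order
Step 4: SEND seq=1245 -> in-order
Step 5: SEND seq=10 -> in-order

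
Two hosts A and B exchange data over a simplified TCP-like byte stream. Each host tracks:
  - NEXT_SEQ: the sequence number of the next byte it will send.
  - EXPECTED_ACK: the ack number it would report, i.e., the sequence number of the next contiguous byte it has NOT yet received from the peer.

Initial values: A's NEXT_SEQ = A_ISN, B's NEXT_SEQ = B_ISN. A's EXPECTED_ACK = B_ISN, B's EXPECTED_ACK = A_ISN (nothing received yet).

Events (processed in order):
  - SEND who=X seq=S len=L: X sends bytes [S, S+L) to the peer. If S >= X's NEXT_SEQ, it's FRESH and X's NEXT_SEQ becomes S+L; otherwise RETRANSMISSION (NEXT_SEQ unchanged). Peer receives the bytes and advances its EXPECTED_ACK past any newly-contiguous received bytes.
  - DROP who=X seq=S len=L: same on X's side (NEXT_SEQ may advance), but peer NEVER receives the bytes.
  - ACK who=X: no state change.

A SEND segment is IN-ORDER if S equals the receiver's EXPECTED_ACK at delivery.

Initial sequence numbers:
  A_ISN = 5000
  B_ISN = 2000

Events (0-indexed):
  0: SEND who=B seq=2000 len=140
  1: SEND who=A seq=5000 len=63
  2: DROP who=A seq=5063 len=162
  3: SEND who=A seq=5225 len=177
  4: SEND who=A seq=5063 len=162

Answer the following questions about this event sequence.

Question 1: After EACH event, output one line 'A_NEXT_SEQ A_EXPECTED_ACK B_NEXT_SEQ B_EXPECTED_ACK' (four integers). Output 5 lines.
5000 2140 2140 5000
5063 2140 2140 5063
5225 2140 2140 5063
5402 2140 2140 5063
5402 2140 2140 5402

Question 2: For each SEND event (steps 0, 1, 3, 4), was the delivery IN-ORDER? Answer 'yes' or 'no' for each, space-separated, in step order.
Step 0: SEND seq=2000 -> in-order
Step 1: SEND seq=5000 -> in-order
Step 3: SEND seq=5225 -> out-of-order
Step 4: SEND seq=5063 -> in-order

Answer: yes yes no yes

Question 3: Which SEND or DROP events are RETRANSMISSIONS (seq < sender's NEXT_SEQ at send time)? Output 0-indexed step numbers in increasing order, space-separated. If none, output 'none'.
Step 0: SEND seq=2000 -> fresh
Step 1: SEND seq=5000 -> fresh
Step 2: DROP seq=5063 -> fresh
Step 3: SEND seq=5225 -> fresh
Step 4: SEND seq=5063 -> retransmit

Answer: 4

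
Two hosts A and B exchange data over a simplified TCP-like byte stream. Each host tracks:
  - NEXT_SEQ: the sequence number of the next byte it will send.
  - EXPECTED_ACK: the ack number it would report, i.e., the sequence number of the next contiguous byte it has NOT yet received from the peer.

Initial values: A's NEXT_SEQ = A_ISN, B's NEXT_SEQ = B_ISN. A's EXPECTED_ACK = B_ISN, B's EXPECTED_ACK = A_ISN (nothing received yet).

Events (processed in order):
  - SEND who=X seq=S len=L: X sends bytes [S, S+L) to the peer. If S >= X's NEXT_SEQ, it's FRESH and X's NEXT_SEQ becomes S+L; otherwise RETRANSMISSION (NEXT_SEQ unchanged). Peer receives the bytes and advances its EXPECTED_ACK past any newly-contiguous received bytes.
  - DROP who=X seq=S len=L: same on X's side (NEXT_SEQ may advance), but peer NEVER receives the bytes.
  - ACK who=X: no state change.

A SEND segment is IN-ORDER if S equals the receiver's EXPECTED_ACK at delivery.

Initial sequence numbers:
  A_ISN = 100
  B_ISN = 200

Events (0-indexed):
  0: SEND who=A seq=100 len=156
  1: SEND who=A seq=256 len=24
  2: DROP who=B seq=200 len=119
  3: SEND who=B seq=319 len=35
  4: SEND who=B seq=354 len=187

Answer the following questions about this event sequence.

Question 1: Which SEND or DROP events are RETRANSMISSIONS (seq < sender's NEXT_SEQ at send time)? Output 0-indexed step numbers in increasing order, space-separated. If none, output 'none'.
Answer: none

Derivation:
Step 0: SEND seq=100 -> fresh
Step 1: SEND seq=256 -> fresh
Step 2: DROP seq=200 -> fresh
Step 3: SEND seq=319 -> fresh
Step 4: SEND seq=354 -> fresh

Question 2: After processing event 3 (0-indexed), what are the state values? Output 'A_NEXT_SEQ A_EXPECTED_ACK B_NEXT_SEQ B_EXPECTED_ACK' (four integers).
After event 0: A_seq=256 A_ack=200 B_seq=200 B_ack=256
After event 1: A_seq=280 A_ack=200 B_seq=200 B_ack=280
After event 2: A_seq=280 A_ack=200 B_seq=319 B_ack=280
After event 3: A_seq=280 A_ack=200 B_seq=354 B_ack=280

280 200 354 280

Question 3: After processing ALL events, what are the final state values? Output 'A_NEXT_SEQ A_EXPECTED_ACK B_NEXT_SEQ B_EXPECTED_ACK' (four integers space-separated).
After event 0: A_seq=256 A_ack=200 B_seq=200 B_ack=256
After event 1: A_seq=280 A_ack=200 B_seq=200 B_ack=280
After event 2: A_seq=280 A_ack=200 B_seq=319 B_ack=280
After event 3: A_seq=280 A_ack=200 B_seq=354 B_ack=280
After event 4: A_seq=280 A_ack=200 B_seq=541 B_ack=280

Answer: 280 200 541 280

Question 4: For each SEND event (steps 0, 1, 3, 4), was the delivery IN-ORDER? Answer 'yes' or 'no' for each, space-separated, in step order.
Answer: yes yes no no

Derivation:
Step 0: SEND seq=100 -> in-order
Step 1: SEND seq=256 -> in-order
Step 3: SEND seq=319 -> out-of-order
Step 4: SEND seq=354 -> out-of-order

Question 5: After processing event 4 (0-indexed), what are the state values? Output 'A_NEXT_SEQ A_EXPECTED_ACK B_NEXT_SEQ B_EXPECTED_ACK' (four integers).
After event 0: A_seq=256 A_ack=200 B_seq=200 B_ack=256
After event 1: A_seq=280 A_ack=200 B_seq=200 B_ack=280
After event 2: A_seq=280 A_ack=200 B_seq=319 B_ack=280
After event 3: A_seq=280 A_ack=200 B_seq=354 B_ack=280
After event 4: A_seq=280 A_ack=200 B_seq=541 B_ack=280

280 200 541 280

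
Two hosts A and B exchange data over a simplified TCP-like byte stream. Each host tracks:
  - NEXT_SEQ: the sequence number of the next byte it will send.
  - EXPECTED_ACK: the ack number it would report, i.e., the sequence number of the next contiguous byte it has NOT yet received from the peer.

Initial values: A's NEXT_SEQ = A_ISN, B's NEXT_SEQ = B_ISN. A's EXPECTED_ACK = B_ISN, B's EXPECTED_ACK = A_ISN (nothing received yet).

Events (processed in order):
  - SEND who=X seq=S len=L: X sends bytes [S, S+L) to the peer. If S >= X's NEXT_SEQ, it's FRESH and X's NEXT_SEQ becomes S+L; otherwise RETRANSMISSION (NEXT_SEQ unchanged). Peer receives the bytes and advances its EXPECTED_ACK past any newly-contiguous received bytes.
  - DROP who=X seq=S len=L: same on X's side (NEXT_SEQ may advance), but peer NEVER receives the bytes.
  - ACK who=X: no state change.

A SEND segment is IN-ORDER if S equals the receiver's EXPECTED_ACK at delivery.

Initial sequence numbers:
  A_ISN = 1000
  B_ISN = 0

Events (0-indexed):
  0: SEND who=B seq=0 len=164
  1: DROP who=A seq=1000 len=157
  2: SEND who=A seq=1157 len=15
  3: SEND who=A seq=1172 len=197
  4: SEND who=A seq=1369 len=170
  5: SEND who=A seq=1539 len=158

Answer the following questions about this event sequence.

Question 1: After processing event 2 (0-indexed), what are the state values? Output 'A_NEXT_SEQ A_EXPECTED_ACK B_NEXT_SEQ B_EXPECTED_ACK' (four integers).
After event 0: A_seq=1000 A_ack=164 B_seq=164 B_ack=1000
After event 1: A_seq=1157 A_ack=164 B_seq=164 B_ack=1000
After event 2: A_seq=1172 A_ack=164 B_seq=164 B_ack=1000

1172 164 164 1000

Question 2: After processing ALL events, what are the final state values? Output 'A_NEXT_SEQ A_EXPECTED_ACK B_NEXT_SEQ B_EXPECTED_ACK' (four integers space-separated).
Answer: 1697 164 164 1000

Derivation:
After event 0: A_seq=1000 A_ack=164 B_seq=164 B_ack=1000
After event 1: A_seq=1157 A_ack=164 B_seq=164 B_ack=1000
After event 2: A_seq=1172 A_ack=164 B_seq=164 B_ack=1000
After event 3: A_seq=1369 A_ack=164 B_seq=164 B_ack=1000
After event 4: A_seq=1539 A_ack=164 B_seq=164 B_ack=1000
After event 5: A_seq=1697 A_ack=164 B_seq=164 B_ack=1000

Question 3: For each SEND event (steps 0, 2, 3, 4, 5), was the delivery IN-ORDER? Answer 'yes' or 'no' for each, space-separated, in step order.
Step 0: SEND seq=0 -> in-order
Step 2: SEND seq=1157 -> out-of-order
Step 3: SEND seq=1172 -> out-of-order
Step 4: SEND seq=1369 -> out-of-order
Step 5: SEND seq=1539 -> out-of-order

Answer: yes no no no no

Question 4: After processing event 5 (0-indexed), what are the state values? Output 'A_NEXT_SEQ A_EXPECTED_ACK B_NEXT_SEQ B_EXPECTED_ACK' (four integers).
After event 0: A_seq=1000 A_ack=164 B_seq=164 B_ack=1000
After event 1: A_seq=1157 A_ack=164 B_seq=164 B_ack=1000
After event 2: A_seq=1172 A_ack=164 B_seq=164 B_ack=1000
After event 3: A_seq=1369 A_ack=164 B_seq=164 B_ack=1000
After event 4: A_seq=1539 A_ack=164 B_seq=164 B_ack=1000
After event 5: A_seq=1697 A_ack=164 B_seq=164 B_ack=1000

1697 164 164 1000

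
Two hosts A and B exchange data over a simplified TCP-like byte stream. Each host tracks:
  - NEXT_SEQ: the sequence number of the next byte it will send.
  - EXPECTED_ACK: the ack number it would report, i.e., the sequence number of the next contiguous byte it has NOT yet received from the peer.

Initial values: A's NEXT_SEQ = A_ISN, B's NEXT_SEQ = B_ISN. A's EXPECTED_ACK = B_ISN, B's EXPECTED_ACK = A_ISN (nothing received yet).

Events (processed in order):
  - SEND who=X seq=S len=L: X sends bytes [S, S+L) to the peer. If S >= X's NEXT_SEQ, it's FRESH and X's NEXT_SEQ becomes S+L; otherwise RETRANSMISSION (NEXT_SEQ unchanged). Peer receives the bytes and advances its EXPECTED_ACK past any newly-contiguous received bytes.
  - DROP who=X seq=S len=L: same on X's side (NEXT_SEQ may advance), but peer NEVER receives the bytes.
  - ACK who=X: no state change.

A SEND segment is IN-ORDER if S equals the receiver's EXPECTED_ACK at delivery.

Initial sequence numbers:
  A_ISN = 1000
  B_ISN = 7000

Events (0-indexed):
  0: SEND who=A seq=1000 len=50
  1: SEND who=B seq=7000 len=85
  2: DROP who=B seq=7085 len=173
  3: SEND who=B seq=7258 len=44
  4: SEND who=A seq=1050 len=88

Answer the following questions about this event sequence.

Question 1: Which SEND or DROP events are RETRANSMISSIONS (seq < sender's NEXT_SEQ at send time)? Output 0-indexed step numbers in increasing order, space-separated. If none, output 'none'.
Answer: none

Derivation:
Step 0: SEND seq=1000 -> fresh
Step 1: SEND seq=7000 -> fresh
Step 2: DROP seq=7085 -> fresh
Step 3: SEND seq=7258 -> fresh
Step 4: SEND seq=1050 -> fresh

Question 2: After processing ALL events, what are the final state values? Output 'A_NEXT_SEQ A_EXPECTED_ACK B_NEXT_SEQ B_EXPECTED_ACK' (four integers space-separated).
After event 0: A_seq=1050 A_ack=7000 B_seq=7000 B_ack=1050
After event 1: A_seq=1050 A_ack=7085 B_seq=7085 B_ack=1050
After event 2: A_seq=1050 A_ack=7085 B_seq=7258 B_ack=1050
After event 3: A_seq=1050 A_ack=7085 B_seq=7302 B_ack=1050
After event 4: A_seq=1138 A_ack=7085 B_seq=7302 B_ack=1138

Answer: 1138 7085 7302 1138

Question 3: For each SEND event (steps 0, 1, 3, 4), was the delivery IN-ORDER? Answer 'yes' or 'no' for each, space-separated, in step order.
Step 0: SEND seq=1000 -> in-order
Step 1: SEND seq=7000 -> in-order
Step 3: SEND seq=7258 -> out-of-order
Step 4: SEND seq=1050 -> in-order

Answer: yes yes no yes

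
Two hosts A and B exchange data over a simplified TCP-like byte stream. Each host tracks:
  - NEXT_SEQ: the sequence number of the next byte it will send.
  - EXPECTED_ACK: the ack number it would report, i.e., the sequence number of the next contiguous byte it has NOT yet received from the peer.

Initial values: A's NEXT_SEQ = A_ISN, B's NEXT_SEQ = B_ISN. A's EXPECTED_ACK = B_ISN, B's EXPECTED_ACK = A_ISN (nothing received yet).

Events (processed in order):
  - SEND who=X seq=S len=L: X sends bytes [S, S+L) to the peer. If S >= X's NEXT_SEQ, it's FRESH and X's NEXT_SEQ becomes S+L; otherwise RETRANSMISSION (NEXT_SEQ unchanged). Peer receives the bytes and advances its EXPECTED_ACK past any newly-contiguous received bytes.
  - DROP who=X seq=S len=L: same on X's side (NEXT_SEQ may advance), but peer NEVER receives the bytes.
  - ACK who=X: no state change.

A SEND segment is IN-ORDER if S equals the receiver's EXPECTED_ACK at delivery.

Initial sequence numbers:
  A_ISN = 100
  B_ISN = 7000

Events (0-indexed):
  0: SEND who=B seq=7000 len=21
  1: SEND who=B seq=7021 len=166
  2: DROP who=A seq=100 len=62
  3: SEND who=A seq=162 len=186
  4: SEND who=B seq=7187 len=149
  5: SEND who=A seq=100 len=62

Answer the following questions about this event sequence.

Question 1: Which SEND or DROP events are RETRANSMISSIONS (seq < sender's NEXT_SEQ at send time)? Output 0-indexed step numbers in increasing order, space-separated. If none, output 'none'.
Answer: 5

Derivation:
Step 0: SEND seq=7000 -> fresh
Step 1: SEND seq=7021 -> fresh
Step 2: DROP seq=100 -> fresh
Step 3: SEND seq=162 -> fresh
Step 4: SEND seq=7187 -> fresh
Step 5: SEND seq=100 -> retransmit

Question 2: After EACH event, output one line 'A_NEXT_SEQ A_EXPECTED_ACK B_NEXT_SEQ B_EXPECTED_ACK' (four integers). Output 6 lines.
100 7021 7021 100
100 7187 7187 100
162 7187 7187 100
348 7187 7187 100
348 7336 7336 100
348 7336 7336 348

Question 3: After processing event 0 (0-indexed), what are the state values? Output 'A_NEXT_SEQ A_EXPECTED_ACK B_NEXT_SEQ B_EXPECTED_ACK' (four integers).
After event 0: A_seq=100 A_ack=7021 B_seq=7021 B_ack=100

100 7021 7021 100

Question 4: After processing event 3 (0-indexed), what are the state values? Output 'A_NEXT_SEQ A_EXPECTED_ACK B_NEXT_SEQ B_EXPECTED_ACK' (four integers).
After event 0: A_seq=100 A_ack=7021 B_seq=7021 B_ack=100
After event 1: A_seq=100 A_ack=7187 B_seq=7187 B_ack=100
After event 2: A_seq=162 A_ack=7187 B_seq=7187 B_ack=100
After event 3: A_seq=348 A_ack=7187 B_seq=7187 B_ack=100

348 7187 7187 100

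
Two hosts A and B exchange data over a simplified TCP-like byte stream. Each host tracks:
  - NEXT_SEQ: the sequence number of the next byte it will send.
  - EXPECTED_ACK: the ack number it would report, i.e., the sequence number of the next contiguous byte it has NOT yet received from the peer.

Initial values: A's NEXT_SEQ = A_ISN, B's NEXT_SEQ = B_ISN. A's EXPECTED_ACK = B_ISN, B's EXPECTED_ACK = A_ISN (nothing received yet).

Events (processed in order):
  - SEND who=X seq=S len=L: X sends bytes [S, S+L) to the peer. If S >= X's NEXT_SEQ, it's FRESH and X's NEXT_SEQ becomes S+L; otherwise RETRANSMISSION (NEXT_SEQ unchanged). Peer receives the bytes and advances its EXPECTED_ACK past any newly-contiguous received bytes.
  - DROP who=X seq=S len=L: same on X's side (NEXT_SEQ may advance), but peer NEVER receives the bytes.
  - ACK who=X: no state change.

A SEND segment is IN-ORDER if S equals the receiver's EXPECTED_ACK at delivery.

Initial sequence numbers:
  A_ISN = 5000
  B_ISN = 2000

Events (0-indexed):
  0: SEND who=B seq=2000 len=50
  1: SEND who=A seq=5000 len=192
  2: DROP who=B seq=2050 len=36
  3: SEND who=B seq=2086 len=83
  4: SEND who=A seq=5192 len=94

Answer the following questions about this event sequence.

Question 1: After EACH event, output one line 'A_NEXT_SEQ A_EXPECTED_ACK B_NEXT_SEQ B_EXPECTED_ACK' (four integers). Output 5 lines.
5000 2050 2050 5000
5192 2050 2050 5192
5192 2050 2086 5192
5192 2050 2169 5192
5286 2050 2169 5286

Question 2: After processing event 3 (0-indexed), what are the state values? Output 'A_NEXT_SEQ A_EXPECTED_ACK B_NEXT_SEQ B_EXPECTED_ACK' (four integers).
After event 0: A_seq=5000 A_ack=2050 B_seq=2050 B_ack=5000
After event 1: A_seq=5192 A_ack=2050 B_seq=2050 B_ack=5192
After event 2: A_seq=5192 A_ack=2050 B_seq=2086 B_ack=5192
After event 3: A_seq=5192 A_ack=2050 B_seq=2169 B_ack=5192

5192 2050 2169 5192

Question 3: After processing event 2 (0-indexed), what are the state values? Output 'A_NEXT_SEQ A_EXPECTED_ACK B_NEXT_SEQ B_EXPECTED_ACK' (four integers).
After event 0: A_seq=5000 A_ack=2050 B_seq=2050 B_ack=5000
After event 1: A_seq=5192 A_ack=2050 B_seq=2050 B_ack=5192
After event 2: A_seq=5192 A_ack=2050 B_seq=2086 B_ack=5192

5192 2050 2086 5192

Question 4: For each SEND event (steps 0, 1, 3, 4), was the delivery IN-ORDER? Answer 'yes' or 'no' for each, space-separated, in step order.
Answer: yes yes no yes

Derivation:
Step 0: SEND seq=2000 -> in-order
Step 1: SEND seq=5000 -> in-order
Step 3: SEND seq=2086 -> out-of-order
Step 4: SEND seq=5192 -> in-order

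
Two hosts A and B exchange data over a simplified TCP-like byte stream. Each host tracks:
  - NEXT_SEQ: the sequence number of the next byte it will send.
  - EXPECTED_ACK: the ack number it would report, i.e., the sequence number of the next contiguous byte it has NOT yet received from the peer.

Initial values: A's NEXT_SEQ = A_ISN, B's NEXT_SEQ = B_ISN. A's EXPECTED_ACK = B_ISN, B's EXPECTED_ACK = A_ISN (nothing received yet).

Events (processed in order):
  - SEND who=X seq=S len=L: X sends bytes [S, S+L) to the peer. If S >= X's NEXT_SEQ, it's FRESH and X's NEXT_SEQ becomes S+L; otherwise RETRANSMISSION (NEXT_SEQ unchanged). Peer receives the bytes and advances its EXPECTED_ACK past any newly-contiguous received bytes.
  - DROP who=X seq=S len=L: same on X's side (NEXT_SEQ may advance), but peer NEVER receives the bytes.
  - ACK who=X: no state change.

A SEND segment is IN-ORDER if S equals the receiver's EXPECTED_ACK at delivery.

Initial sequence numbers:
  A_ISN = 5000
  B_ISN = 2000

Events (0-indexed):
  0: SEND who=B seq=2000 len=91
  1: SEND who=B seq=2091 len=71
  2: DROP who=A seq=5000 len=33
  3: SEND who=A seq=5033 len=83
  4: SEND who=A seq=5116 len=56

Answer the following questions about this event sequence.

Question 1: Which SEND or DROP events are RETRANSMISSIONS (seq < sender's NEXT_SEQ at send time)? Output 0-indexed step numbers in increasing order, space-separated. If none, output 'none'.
Step 0: SEND seq=2000 -> fresh
Step 1: SEND seq=2091 -> fresh
Step 2: DROP seq=5000 -> fresh
Step 3: SEND seq=5033 -> fresh
Step 4: SEND seq=5116 -> fresh

Answer: none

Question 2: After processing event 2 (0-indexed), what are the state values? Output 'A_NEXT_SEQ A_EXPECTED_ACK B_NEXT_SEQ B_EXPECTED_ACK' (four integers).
After event 0: A_seq=5000 A_ack=2091 B_seq=2091 B_ack=5000
After event 1: A_seq=5000 A_ack=2162 B_seq=2162 B_ack=5000
After event 2: A_seq=5033 A_ack=2162 B_seq=2162 B_ack=5000

5033 2162 2162 5000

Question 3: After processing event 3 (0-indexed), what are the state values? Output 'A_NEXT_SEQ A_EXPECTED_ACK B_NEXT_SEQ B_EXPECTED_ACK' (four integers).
After event 0: A_seq=5000 A_ack=2091 B_seq=2091 B_ack=5000
After event 1: A_seq=5000 A_ack=2162 B_seq=2162 B_ack=5000
After event 2: A_seq=5033 A_ack=2162 B_seq=2162 B_ack=5000
After event 3: A_seq=5116 A_ack=2162 B_seq=2162 B_ack=5000

5116 2162 2162 5000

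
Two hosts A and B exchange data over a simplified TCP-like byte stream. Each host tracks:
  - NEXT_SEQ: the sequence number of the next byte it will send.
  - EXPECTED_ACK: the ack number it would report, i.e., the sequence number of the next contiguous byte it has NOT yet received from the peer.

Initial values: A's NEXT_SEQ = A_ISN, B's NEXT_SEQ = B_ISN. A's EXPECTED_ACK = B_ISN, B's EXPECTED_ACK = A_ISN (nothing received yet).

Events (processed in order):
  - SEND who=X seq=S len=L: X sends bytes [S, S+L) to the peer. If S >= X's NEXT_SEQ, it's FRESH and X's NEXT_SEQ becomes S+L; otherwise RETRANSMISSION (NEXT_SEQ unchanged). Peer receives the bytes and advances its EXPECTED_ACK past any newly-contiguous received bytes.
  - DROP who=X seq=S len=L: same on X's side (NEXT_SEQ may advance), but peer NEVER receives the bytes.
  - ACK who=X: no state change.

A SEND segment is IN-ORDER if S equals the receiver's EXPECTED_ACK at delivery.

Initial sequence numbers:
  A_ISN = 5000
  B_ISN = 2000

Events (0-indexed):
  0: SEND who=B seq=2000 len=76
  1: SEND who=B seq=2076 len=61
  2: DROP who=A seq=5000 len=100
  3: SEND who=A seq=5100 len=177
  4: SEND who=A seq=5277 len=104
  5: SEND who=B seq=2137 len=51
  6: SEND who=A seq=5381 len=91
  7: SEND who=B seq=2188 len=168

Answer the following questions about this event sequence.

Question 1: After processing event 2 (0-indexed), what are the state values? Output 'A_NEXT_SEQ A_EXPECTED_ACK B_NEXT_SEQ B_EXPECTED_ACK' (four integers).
After event 0: A_seq=5000 A_ack=2076 B_seq=2076 B_ack=5000
After event 1: A_seq=5000 A_ack=2137 B_seq=2137 B_ack=5000
After event 2: A_seq=5100 A_ack=2137 B_seq=2137 B_ack=5000

5100 2137 2137 5000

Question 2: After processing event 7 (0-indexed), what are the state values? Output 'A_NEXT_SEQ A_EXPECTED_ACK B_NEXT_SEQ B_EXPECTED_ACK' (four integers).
After event 0: A_seq=5000 A_ack=2076 B_seq=2076 B_ack=5000
After event 1: A_seq=5000 A_ack=2137 B_seq=2137 B_ack=5000
After event 2: A_seq=5100 A_ack=2137 B_seq=2137 B_ack=5000
After event 3: A_seq=5277 A_ack=2137 B_seq=2137 B_ack=5000
After event 4: A_seq=5381 A_ack=2137 B_seq=2137 B_ack=5000
After event 5: A_seq=5381 A_ack=2188 B_seq=2188 B_ack=5000
After event 6: A_seq=5472 A_ack=2188 B_seq=2188 B_ack=5000
After event 7: A_seq=5472 A_ack=2356 B_seq=2356 B_ack=5000

5472 2356 2356 5000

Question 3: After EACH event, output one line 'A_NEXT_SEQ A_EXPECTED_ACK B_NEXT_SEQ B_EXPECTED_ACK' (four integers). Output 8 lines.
5000 2076 2076 5000
5000 2137 2137 5000
5100 2137 2137 5000
5277 2137 2137 5000
5381 2137 2137 5000
5381 2188 2188 5000
5472 2188 2188 5000
5472 2356 2356 5000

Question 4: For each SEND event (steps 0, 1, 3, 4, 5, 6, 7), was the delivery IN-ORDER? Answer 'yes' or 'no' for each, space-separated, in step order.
Step 0: SEND seq=2000 -> in-order
Step 1: SEND seq=2076 -> in-order
Step 3: SEND seq=5100 -> out-of-order
Step 4: SEND seq=5277 -> out-of-order
Step 5: SEND seq=2137 -> in-order
Step 6: SEND seq=5381 -> out-of-order
Step 7: SEND seq=2188 -> in-order

Answer: yes yes no no yes no yes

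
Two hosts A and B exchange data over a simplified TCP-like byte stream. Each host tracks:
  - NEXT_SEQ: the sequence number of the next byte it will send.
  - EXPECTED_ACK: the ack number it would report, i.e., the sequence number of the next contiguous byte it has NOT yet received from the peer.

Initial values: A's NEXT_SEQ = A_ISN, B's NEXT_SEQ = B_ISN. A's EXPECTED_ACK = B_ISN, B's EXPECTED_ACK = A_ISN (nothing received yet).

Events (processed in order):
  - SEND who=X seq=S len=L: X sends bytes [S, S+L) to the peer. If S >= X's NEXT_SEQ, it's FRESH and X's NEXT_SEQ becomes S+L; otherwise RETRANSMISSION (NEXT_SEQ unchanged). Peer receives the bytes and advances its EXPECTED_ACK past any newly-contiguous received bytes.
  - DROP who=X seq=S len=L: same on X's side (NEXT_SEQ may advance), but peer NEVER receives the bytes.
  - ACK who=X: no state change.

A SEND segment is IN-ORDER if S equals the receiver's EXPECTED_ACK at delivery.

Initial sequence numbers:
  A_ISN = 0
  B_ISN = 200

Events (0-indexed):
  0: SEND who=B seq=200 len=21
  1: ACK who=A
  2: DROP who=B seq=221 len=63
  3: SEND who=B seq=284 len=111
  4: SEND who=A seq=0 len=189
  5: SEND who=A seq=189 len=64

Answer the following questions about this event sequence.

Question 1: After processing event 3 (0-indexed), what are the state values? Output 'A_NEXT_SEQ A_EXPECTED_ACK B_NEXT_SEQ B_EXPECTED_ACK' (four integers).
After event 0: A_seq=0 A_ack=221 B_seq=221 B_ack=0
After event 1: A_seq=0 A_ack=221 B_seq=221 B_ack=0
After event 2: A_seq=0 A_ack=221 B_seq=284 B_ack=0
After event 3: A_seq=0 A_ack=221 B_seq=395 B_ack=0

0 221 395 0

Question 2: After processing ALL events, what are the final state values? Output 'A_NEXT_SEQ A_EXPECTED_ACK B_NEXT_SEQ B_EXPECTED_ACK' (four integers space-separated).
Answer: 253 221 395 253

Derivation:
After event 0: A_seq=0 A_ack=221 B_seq=221 B_ack=0
After event 1: A_seq=0 A_ack=221 B_seq=221 B_ack=0
After event 2: A_seq=0 A_ack=221 B_seq=284 B_ack=0
After event 3: A_seq=0 A_ack=221 B_seq=395 B_ack=0
After event 4: A_seq=189 A_ack=221 B_seq=395 B_ack=189
After event 5: A_seq=253 A_ack=221 B_seq=395 B_ack=253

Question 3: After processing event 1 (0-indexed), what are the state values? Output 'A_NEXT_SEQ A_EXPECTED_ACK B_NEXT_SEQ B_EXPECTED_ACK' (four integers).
After event 0: A_seq=0 A_ack=221 B_seq=221 B_ack=0
After event 1: A_seq=0 A_ack=221 B_seq=221 B_ack=0

0 221 221 0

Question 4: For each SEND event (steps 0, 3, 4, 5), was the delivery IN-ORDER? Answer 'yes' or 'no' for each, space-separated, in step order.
Answer: yes no yes yes

Derivation:
Step 0: SEND seq=200 -> in-order
Step 3: SEND seq=284 -> out-of-order
Step 4: SEND seq=0 -> in-order
Step 5: SEND seq=189 -> in-order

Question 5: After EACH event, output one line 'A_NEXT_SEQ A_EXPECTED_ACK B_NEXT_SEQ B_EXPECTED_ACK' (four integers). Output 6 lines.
0 221 221 0
0 221 221 0
0 221 284 0
0 221 395 0
189 221 395 189
253 221 395 253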